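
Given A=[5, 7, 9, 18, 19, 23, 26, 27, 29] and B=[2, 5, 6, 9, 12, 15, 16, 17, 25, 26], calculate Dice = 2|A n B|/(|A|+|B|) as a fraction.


A intersect B = [5, 9, 26]
|A intersect B| = 3
|A| = 9, |B| = 10
Dice = 2*3 / (9+10)
= 6 / 19 = 6/19

6/19


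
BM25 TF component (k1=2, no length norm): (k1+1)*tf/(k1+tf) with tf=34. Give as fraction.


BM25 TF component = (k1+1)*tf / (k1+tf)
k1 = 2, tf = 34
Numerator = (2+1)*34 = 102
Denominator = 2 + 34 = 36
= 102/36 = 17/6

17/6


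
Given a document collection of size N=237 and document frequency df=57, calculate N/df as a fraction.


IDF ratio = N / df
= 237 / 57
= 79/19

79/19


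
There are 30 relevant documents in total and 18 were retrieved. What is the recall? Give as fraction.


Recall = retrieved_relevant / total_relevant
= 18 / 30
= 18 / (18 + 12)
= 3/5

3/5


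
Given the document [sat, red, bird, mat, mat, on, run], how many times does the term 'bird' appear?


Document has 7 words
Scanning for 'bird':
Found at positions: [2]
Count = 1

1


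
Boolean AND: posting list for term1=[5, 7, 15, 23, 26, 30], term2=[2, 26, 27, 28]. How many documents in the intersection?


Boolean AND: find intersection of posting lists
term1 docs: [5, 7, 15, 23, 26, 30]
term2 docs: [2, 26, 27, 28]
Intersection: [26]
|intersection| = 1

1


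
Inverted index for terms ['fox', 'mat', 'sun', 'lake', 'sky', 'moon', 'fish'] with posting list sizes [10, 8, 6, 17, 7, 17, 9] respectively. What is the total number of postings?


Summing posting list sizes:
'fox': 10 postings
'mat': 8 postings
'sun': 6 postings
'lake': 17 postings
'sky': 7 postings
'moon': 17 postings
'fish': 9 postings
Total = 10 + 8 + 6 + 17 + 7 + 17 + 9 = 74

74


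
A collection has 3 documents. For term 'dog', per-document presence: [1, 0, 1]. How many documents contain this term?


Checking each document for 'dog':
Doc 1: present
Doc 2: absent
Doc 3: present
df = sum of presences = 1 + 0 + 1 = 2

2


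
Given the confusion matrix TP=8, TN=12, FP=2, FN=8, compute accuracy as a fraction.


Accuracy = (TP + TN) / (TP + TN + FP + FN)
TP + TN = 8 + 12 = 20
Total = 8 + 12 + 2 + 8 = 30
Accuracy = 20 / 30 = 2/3

2/3


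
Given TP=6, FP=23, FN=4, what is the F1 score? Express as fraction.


F1 = 2 * P * R / (P + R)
P = TP/(TP+FP) = 6/29 = 6/29
R = TP/(TP+FN) = 6/10 = 3/5
2 * P * R = 2 * 6/29 * 3/5 = 36/145
P + R = 6/29 + 3/5 = 117/145
F1 = 36/145 / 117/145 = 4/13

4/13


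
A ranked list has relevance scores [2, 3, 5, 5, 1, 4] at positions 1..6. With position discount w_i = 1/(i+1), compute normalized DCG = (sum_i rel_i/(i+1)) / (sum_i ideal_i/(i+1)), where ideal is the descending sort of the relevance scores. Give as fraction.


Position discount weights w_i = 1/(i+1) for i=1..6:
Weights = [1/2, 1/3, 1/4, 1/5, 1/6, 1/7]
Actual relevance: [2, 3, 5, 5, 1, 4]
DCG = 2/2 + 3/3 + 5/4 + 5/5 + 1/6 + 4/7 = 419/84
Ideal relevance (sorted desc): [5, 5, 4, 3, 2, 1]
Ideal DCG = 5/2 + 5/3 + 4/4 + 3/5 + 2/6 + 1/7 = 437/70
nDCG = DCG / ideal_DCG = 419/84 / 437/70 = 2095/2622

2095/2622


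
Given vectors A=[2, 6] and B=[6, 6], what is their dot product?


Dot product = sum of element-wise products
A[0]*B[0] = 2*6 = 12
A[1]*B[1] = 6*6 = 36
Sum = 12 + 36 = 48

48


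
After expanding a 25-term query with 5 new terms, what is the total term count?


Original terms: 25
Expansion terms: 5
Total = 25 + 5 = 30

30


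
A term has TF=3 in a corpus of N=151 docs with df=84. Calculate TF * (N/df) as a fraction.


TF * (N/df)
= 3 * (151/84)
= 3 * 151/84
= 151/28

151/28


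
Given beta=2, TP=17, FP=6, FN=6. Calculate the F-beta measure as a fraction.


P = TP/(TP+FP) = 17/23 = 17/23
R = TP/(TP+FN) = 17/23 = 17/23
beta^2 = 2^2 = 4
(1 + beta^2) = 5
Numerator = (1+beta^2)*P*R = 1445/529
Denominator = beta^2*P + R = 68/23 + 17/23 = 85/23
F_beta = 17/23

17/23


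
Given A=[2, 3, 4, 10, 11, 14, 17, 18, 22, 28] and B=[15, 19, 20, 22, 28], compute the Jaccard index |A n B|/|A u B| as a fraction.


A intersect B = [22, 28]
|A intersect B| = 2
A union B = [2, 3, 4, 10, 11, 14, 15, 17, 18, 19, 20, 22, 28]
|A union B| = 13
Jaccard = 2/13 = 2/13

2/13


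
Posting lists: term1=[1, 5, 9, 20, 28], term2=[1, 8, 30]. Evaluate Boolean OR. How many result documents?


Boolean OR: find union of posting lists
term1 docs: [1, 5, 9, 20, 28]
term2 docs: [1, 8, 30]
Union: [1, 5, 8, 9, 20, 28, 30]
|union| = 7

7


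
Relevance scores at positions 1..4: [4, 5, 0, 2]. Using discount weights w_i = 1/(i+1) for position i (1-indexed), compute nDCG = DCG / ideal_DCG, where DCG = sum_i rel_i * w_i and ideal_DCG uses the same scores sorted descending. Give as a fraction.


Position discount weights w_i = 1/(i+1) for i=1..4:
Weights = [1/2, 1/3, 1/4, 1/5]
Actual relevance: [4, 5, 0, 2]
DCG = 4/2 + 5/3 + 0/4 + 2/5 = 61/15
Ideal relevance (sorted desc): [5, 4, 2, 0]
Ideal DCG = 5/2 + 4/3 + 2/4 + 0/5 = 13/3
nDCG = DCG / ideal_DCG = 61/15 / 13/3 = 61/65

61/65


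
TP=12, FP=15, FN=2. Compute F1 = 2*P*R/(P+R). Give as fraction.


F1 = 2 * P * R / (P + R)
P = TP/(TP+FP) = 12/27 = 4/9
R = TP/(TP+FN) = 12/14 = 6/7
2 * P * R = 2 * 4/9 * 6/7 = 16/21
P + R = 4/9 + 6/7 = 82/63
F1 = 16/21 / 82/63 = 24/41

24/41


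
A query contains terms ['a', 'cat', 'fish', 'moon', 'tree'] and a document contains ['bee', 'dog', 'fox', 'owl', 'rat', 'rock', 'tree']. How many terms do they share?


Query terms: ['a', 'cat', 'fish', 'moon', 'tree']
Document terms: ['bee', 'dog', 'fox', 'owl', 'rat', 'rock', 'tree']
Common terms: ['tree']
Overlap count = 1

1


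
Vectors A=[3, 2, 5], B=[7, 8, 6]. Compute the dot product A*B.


Dot product = sum of element-wise products
A[0]*B[0] = 3*7 = 21
A[1]*B[1] = 2*8 = 16
A[2]*B[2] = 5*6 = 30
Sum = 21 + 16 + 30 = 67

67


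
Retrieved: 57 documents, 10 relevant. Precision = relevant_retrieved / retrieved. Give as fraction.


Precision = relevant_retrieved / total_retrieved
= 10 / 57
= 10 / (10 + 47)
= 10/57

10/57


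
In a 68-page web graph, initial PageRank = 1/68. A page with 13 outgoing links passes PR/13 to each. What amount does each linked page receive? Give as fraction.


Initial PR = 1/68 = 1/68
Outlinks = 13
Contribution per link = PR / outlinks
= 1/68 / 13
= 1/884

1/884


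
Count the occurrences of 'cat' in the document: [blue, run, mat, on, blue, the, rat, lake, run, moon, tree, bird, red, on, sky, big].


Document has 16 words
Scanning for 'cat':
Term not found in document
Count = 0

0


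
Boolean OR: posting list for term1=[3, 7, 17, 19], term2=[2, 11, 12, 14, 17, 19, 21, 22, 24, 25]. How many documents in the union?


Boolean OR: find union of posting lists
term1 docs: [3, 7, 17, 19]
term2 docs: [2, 11, 12, 14, 17, 19, 21, 22, 24, 25]
Union: [2, 3, 7, 11, 12, 14, 17, 19, 21, 22, 24, 25]
|union| = 12

12


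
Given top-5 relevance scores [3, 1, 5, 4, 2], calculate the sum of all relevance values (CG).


Cumulative Gain = sum of relevance scores
Position 1: rel=3, running sum=3
Position 2: rel=1, running sum=4
Position 3: rel=5, running sum=9
Position 4: rel=4, running sum=13
Position 5: rel=2, running sum=15
CG = 15

15


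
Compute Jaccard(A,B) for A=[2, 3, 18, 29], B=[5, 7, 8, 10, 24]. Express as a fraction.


A intersect B = []
|A intersect B| = 0
A union B = [2, 3, 5, 7, 8, 10, 18, 24, 29]
|A union B| = 9
Jaccard = 0/9 = 0

0


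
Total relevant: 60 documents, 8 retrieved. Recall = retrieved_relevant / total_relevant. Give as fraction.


Recall = retrieved_relevant / total_relevant
= 8 / 60
= 8 / (8 + 52)
= 2/15

2/15


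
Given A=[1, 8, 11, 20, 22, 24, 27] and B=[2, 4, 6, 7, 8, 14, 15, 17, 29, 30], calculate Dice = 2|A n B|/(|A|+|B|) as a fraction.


A intersect B = [8]
|A intersect B| = 1
|A| = 7, |B| = 10
Dice = 2*1 / (7+10)
= 2 / 17 = 2/17

2/17


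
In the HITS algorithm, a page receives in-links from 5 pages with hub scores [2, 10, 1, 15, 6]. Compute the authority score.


Authority = sum of hub scores of in-linkers
In-link 1: hub score = 2
In-link 2: hub score = 10
In-link 3: hub score = 1
In-link 4: hub score = 15
In-link 5: hub score = 6
Authority = 2 + 10 + 1 + 15 + 6 = 34

34


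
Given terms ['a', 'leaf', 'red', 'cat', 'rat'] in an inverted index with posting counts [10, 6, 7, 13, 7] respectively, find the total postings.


Summing posting list sizes:
'a': 10 postings
'leaf': 6 postings
'red': 7 postings
'cat': 13 postings
'rat': 7 postings
Total = 10 + 6 + 7 + 13 + 7 = 43

43


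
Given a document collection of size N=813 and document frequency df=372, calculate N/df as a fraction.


IDF ratio = N / df
= 813 / 372
= 271/124

271/124


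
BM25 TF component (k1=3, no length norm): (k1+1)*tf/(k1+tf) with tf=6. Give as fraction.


BM25 TF component = (k1+1)*tf / (k1+tf)
k1 = 3, tf = 6
Numerator = (3+1)*6 = 24
Denominator = 3 + 6 = 9
= 24/9 = 8/3

8/3


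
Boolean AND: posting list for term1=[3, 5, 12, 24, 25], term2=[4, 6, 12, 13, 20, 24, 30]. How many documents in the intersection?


Boolean AND: find intersection of posting lists
term1 docs: [3, 5, 12, 24, 25]
term2 docs: [4, 6, 12, 13, 20, 24, 30]
Intersection: [12, 24]
|intersection| = 2

2


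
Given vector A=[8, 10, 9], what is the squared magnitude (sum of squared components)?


|A|^2 = sum of squared components
A[0]^2 = 8^2 = 64
A[1]^2 = 10^2 = 100
A[2]^2 = 9^2 = 81
Sum = 64 + 100 + 81 = 245

245


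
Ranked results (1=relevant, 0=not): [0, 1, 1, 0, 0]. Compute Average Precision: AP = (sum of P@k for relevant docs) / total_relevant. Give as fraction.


Computing P@k for each relevant position:
Position 1: not relevant
Position 2: relevant, P@2 = 1/2 = 1/2
Position 3: relevant, P@3 = 2/3 = 2/3
Position 4: not relevant
Position 5: not relevant
Sum of P@k = 1/2 + 2/3 = 7/6
AP = 7/6 / 2 = 7/12

7/12


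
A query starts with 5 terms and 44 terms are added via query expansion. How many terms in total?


Original terms: 5
Expansion terms: 44
Total = 5 + 44 = 49

49


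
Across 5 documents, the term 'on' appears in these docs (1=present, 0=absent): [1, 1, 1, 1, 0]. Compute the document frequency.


Checking each document for 'on':
Doc 1: present
Doc 2: present
Doc 3: present
Doc 4: present
Doc 5: absent
df = sum of presences = 1 + 1 + 1 + 1 + 0 = 4

4


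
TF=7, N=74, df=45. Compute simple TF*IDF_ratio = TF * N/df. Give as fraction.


TF * (N/df)
= 7 * (74/45)
= 7 * 74/45
= 518/45

518/45


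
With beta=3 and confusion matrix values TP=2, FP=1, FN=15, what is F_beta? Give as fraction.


P = TP/(TP+FP) = 2/3 = 2/3
R = TP/(TP+FN) = 2/17 = 2/17
beta^2 = 3^2 = 9
(1 + beta^2) = 10
Numerator = (1+beta^2)*P*R = 40/51
Denominator = beta^2*P + R = 6 + 2/17 = 104/17
F_beta = 5/39

5/39


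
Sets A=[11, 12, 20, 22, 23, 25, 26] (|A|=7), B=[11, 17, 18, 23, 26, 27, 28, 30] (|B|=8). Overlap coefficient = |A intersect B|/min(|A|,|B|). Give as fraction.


A intersect B = [11, 23, 26]
|A intersect B| = 3
min(|A|, |B|) = min(7, 8) = 7
Overlap = 3 / 7 = 3/7

3/7


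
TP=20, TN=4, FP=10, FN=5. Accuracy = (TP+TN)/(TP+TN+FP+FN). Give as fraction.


Accuracy = (TP + TN) / (TP + TN + FP + FN)
TP + TN = 20 + 4 = 24
Total = 20 + 4 + 10 + 5 = 39
Accuracy = 24 / 39 = 8/13

8/13


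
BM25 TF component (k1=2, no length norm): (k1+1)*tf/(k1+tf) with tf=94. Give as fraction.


BM25 TF component = (k1+1)*tf / (k1+tf)
k1 = 2, tf = 94
Numerator = (2+1)*94 = 282
Denominator = 2 + 94 = 96
= 282/96 = 47/16

47/16


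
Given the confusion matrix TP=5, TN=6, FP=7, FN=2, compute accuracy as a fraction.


Accuracy = (TP + TN) / (TP + TN + FP + FN)
TP + TN = 5 + 6 = 11
Total = 5 + 6 + 7 + 2 = 20
Accuracy = 11 / 20 = 11/20

11/20


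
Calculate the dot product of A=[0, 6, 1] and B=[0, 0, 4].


Dot product = sum of element-wise products
A[0]*B[0] = 0*0 = 0
A[1]*B[1] = 6*0 = 0
A[2]*B[2] = 1*4 = 4
Sum = 0 + 0 + 4 = 4

4


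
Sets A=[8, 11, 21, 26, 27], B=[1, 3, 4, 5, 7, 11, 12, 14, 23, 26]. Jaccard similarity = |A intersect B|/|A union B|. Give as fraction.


A intersect B = [11, 26]
|A intersect B| = 2
A union B = [1, 3, 4, 5, 7, 8, 11, 12, 14, 21, 23, 26, 27]
|A union B| = 13
Jaccard = 2/13 = 2/13

2/13


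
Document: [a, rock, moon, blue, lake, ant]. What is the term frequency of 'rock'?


Document has 6 words
Scanning for 'rock':
Found at positions: [1]
Count = 1

1


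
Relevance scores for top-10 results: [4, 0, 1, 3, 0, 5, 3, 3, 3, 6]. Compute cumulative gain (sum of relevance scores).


Cumulative Gain = sum of relevance scores
Position 1: rel=4, running sum=4
Position 2: rel=0, running sum=4
Position 3: rel=1, running sum=5
Position 4: rel=3, running sum=8
Position 5: rel=0, running sum=8
Position 6: rel=5, running sum=13
Position 7: rel=3, running sum=16
Position 8: rel=3, running sum=19
Position 9: rel=3, running sum=22
Position 10: rel=6, running sum=28
CG = 28

28


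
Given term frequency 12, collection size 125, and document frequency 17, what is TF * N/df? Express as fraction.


TF * (N/df)
= 12 * (125/17)
= 12 * 125/17
= 1500/17

1500/17


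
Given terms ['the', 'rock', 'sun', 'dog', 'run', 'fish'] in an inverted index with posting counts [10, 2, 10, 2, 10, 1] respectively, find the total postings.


Summing posting list sizes:
'the': 10 postings
'rock': 2 postings
'sun': 10 postings
'dog': 2 postings
'run': 10 postings
'fish': 1 postings
Total = 10 + 2 + 10 + 2 + 10 + 1 = 35

35


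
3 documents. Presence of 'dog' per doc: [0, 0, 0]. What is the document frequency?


Checking each document for 'dog':
Doc 1: absent
Doc 2: absent
Doc 3: absent
df = sum of presences = 0 + 0 + 0 = 0

0


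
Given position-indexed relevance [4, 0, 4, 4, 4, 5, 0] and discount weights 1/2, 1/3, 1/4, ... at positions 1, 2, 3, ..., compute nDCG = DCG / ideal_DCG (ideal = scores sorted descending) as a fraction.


Position discount weights w_i = 1/(i+1) for i=1..7:
Weights = [1/2, 1/3, 1/4, 1/5, 1/6, 1/7, 1/8]
Actual relevance: [4, 0, 4, 4, 4, 5, 0]
DCG = 4/2 + 0/3 + 4/4 + 4/5 + 4/6 + 5/7 + 0/8 = 544/105
Ideal relevance (sorted desc): [5, 4, 4, 4, 4, 0, 0]
Ideal DCG = 5/2 + 4/3 + 4/4 + 4/5 + 4/6 + 0/7 + 0/8 = 63/10
nDCG = DCG / ideal_DCG = 544/105 / 63/10 = 1088/1323

1088/1323


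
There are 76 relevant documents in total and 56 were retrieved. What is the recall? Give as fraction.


Recall = retrieved_relevant / total_relevant
= 56 / 76
= 56 / (56 + 20)
= 14/19

14/19


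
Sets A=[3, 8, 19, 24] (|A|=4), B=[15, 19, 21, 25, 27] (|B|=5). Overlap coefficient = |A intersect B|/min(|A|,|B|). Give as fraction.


A intersect B = [19]
|A intersect B| = 1
min(|A|, |B|) = min(4, 5) = 4
Overlap = 1 / 4 = 1/4

1/4


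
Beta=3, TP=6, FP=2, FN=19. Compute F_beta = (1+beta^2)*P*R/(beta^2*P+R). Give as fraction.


P = TP/(TP+FP) = 6/8 = 3/4
R = TP/(TP+FN) = 6/25 = 6/25
beta^2 = 3^2 = 9
(1 + beta^2) = 10
Numerator = (1+beta^2)*P*R = 9/5
Denominator = beta^2*P + R = 27/4 + 6/25 = 699/100
F_beta = 60/233

60/233


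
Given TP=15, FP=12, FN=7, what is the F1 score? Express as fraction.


F1 = 2 * P * R / (P + R)
P = TP/(TP+FP) = 15/27 = 5/9
R = TP/(TP+FN) = 15/22 = 15/22
2 * P * R = 2 * 5/9 * 15/22 = 25/33
P + R = 5/9 + 15/22 = 245/198
F1 = 25/33 / 245/198 = 30/49

30/49


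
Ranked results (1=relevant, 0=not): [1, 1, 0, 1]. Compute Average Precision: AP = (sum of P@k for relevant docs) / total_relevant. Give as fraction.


Computing P@k for each relevant position:
Position 1: relevant, P@1 = 1/1 = 1
Position 2: relevant, P@2 = 2/2 = 1
Position 3: not relevant
Position 4: relevant, P@4 = 3/4 = 3/4
Sum of P@k = 1 + 1 + 3/4 = 11/4
AP = 11/4 / 3 = 11/12

11/12


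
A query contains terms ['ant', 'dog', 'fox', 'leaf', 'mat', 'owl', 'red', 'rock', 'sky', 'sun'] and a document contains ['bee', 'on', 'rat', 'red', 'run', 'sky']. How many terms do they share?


Query terms: ['ant', 'dog', 'fox', 'leaf', 'mat', 'owl', 'red', 'rock', 'sky', 'sun']
Document terms: ['bee', 'on', 'rat', 'red', 'run', 'sky']
Common terms: ['red', 'sky']
Overlap count = 2

2


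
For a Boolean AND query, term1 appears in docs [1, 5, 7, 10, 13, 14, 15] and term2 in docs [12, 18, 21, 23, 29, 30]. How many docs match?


Boolean AND: find intersection of posting lists
term1 docs: [1, 5, 7, 10, 13, 14, 15]
term2 docs: [12, 18, 21, 23, 29, 30]
Intersection: []
|intersection| = 0

0


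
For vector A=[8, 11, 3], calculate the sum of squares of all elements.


|A|^2 = sum of squared components
A[0]^2 = 8^2 = 64
A[1]^2 = 11^2 = 121
A[2]^2 = 3^2 = 9
Sum = 64 + 121 + 9 = 194

194


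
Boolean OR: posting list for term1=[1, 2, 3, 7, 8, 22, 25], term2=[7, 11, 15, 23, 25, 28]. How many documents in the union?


Boolean OR: find union of posting lists
term1 docs: [1, 2, 3, 7, 8, 22, 25]
term2 docs: [7, 11, 15, 23, 25, 28]
Union: [1, 2, 3, 7, 8, 11, 15, 22, 23, 25, 28]
|union| = 11

11


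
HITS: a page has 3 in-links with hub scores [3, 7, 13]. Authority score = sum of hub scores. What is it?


Authority = sum of hub scores of in-linkers
In-link 1: hub score = 3
In-link 2: hub score = 7
In-link 3: hub score = 13
Authority = 3 + 7 + 13 = 23

23


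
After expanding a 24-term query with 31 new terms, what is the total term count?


Original terms: 24
Expansion terms: 31
Total = 24 + 31 = 55

55


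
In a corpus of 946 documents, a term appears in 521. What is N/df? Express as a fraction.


IDF ratio = N / df
= 946 / 521
= 946/521

946/521


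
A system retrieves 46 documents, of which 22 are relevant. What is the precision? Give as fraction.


Precision = relevant_retrieved / total_retrieved
= 22 / 46
= 22 / (22 + 24)
= 11/23

11/23


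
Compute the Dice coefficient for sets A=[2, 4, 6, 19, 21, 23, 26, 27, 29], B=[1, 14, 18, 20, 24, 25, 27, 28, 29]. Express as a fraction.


A intersect B = [27, 29]
|A intersect B| = 2
|A| = 9, |B| = 9
Dice = 2*2 / (9+9)
= 4 / 18 = 2/9

2/9


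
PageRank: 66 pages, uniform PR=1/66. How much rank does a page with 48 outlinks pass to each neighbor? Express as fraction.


Initial PR = 1/66 = 1/66
Outlinks = 48
Contribution per link = PR / outlinks
= 1/66 / 48
= 1/3168

1/3168


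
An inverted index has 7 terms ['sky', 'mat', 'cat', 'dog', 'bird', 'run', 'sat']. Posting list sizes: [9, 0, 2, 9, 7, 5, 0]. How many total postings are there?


Summing posting list sizes:
'sky': 9 postings
'mat': 0 postings
'cat': 2 postings
'dog': 9 postings
'bird': 7 postings
'run': 5 postings
'sat': 0 postings
Total = 9 + 0 + 2 + 9 + 7 + 5 + 0 = 32

32


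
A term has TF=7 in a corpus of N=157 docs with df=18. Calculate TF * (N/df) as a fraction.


TF * (N/df)
= 7 * (157/18)
= 7 * 157/18
= 1099/18

1099/18


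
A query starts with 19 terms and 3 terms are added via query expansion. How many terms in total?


Original terms: 19
Expansion terms: 3
Total = 19 + 3 = 22

22


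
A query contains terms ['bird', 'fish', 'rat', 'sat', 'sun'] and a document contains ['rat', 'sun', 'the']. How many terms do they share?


Query terms: ['bird', 'fish', 'rat', 'sat', 'sun']
Document terms: ['rat', 'sun', 'the']
Common terms: ['rat', 'sun']
Overlap count = 2

2


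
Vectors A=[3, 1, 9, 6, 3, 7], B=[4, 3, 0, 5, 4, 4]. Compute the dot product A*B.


Dot product = sum of element-wise products
A[0]*B[0] = 3*4 = 12
A[1]*B[1] = 1*3 = 3
A[2]*B[2] = 9*0 = 0
A[3]*B[3] = 6*5 = 30
A[4]*B[4] = 3*4 = 12
A[5]*B[5] = 7*4 = 28
Sum = 12 + 3 + 0 + 30 + 12 + 28 = 85

85


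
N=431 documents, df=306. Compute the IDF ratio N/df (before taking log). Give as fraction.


IDF ratio = N / df
= 431 / 306
= 431/306

431/306


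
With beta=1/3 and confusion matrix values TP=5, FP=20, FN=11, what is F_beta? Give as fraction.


P = TP/(TP+FP) = 5/25 = 1/5
R = TP/(TP+FN) = 5/16 = 5/16
beta^2 = 1/3^2 = 1/9
(1 + beta^2) = 10/9
Numerator = (1+beta^2)*P*R = 5/72
Denominator = beta^2*P + R = 1/45 + 5/16 = 241/720
F_beta = 50/241

50/241


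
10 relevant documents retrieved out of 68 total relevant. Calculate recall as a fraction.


Recall = retrieved_relevant / total_relevant
= 10 / 68
= 10 / (10 + 58)
= 5/34

5/34


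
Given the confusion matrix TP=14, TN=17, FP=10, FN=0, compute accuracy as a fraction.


Accuracy = (TP + TN) / (TP + TN + FP + FN)
TP + TN = 14 + 17 = 31
Total = 14 + 17 + 10 + 0 = 41
Accuracy = 31 / 41 = 31/41

31/41


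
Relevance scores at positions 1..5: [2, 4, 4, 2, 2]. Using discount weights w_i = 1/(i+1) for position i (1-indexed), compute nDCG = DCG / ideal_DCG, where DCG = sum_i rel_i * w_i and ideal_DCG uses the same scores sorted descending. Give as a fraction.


Position discount weights w_i = 1/(i+1) for i=1..5:
Weights = [1/2, 1/3, 1/4, 1/5, 1/6]
Actual relevance: [2, 4, 4, 2, 2]
DCG = 2/2 + 4/3 + 4/4 + 2/5 + 2/6 = 61/15
Ideal relevance (sorted desc): [4, 4, 2, 2, 2]
Ideal DCG = 4/2 + 4/3 + 2/4 + 2/5 + 2/6 = 137/30
nDCG = DCG / ideal_DCG = 61/15 / 137/30 = 122/137

122/137


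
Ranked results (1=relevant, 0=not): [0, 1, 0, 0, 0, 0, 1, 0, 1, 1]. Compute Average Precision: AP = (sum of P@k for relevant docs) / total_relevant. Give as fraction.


Computing P@k for each relevant position:
Position 1: not relevant
Position 2: relevant, P@2 = 1/2 = 1/2
Position 3: not relevant
Position 4: not relevant
Position 5: not relevant
Position 6: not relevant
Position 7: relevant, P@7 = 2/7 = 2/7
Position 8: not relevant
Position 9: relevant, P@9 = 3/9 = 1/3
Position 10: relevant, P@10 = 4/10 = 2/5
Sum of P@k = 1/2 + 2/7 + 1/3 + 2/5 = 319/210
AP = 319/210 / 4 = 319/840

319/840


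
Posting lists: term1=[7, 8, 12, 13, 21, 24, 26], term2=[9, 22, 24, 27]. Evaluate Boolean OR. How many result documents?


Boolean OR: find union of posting lists
term1 docs: [7, 8, 12, 13, 21, 24, 26]
term2 docs: [9, 22, 24, 27]
Union: [7, 8, 9, 12, 13, 21, 22, 24, 26, 27]
|union| = 10

10


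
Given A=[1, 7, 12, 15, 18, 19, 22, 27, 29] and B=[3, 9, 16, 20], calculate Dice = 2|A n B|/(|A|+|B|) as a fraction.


A intersect B = []
|A intersect B| = 0
|A| = 9, |B| = 4
Dice = 2*0 / (9+4)
= 0 / 13 = 0

0


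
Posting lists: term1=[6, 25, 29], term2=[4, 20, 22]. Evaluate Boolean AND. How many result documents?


Boolean AND: find intersection of posting lists
term1 docs: [6, 25, 29]
term2 docs: [4, 20, 22]
Intersection: []
|intersection| = 0

0


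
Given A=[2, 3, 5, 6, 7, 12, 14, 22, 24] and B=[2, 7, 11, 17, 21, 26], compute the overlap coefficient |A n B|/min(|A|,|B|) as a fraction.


A intersect B = [2, 7]
|A intersect B| = 2
min(|A|, |B|) = min(9, 6) = 6
Overlap = 2 / 6 = 1/3

1/3


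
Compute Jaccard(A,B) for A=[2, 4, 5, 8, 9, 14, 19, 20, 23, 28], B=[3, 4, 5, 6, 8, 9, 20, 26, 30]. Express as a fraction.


A intersect B = [4, 5, 8, 9, 20]
|A intersect B| = 5
A union B = [2, 3, 4, 5, 6, 8, 9, 14, 19, 20, 23, 26, 28, 30]
|A union B| = 14
Jaccard = 5/14 = 5/14

5/14


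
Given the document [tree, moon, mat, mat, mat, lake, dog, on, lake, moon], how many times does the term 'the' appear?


Document has 10 words
Scanning for 'the':
Term not found in document
Count = 0

0


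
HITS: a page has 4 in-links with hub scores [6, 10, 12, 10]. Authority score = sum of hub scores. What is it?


Authority = sum of hub scores of in-linkers
In-link 1: hub score = 6
In-link 2: hub score = 10
In-link 3: hub score = 12
In-link 4: hub score = 10
Authority = 6 + 10 + 12 + 10 = 38

38


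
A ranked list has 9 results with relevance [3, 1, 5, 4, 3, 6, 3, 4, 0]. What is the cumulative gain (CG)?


Cumulative Gain = sum of relevance scores
Position 1: rel=3, running sum=3
Position 2: rel=1, running sum=4
Position 3: rel=5, running sum=9
Position 4: rel=4, running sum=13
Position 5: rel=3, running sum=16
Position 6: rel=6, running sum=22
Position 7: rel=3, running sum=25
Position 8: rel=4, running sum=29
Position 9: rel=0, running sum=29
CG = 29

29


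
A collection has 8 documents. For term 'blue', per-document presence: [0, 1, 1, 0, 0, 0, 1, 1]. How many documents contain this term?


Checking each document for 'blue':
Doc 1: absent
Doc 2: present
Doc 3: present
Doc 4: absent
Doc 5: absent
Doc 6: absent
Doc 7: present
Doc 8: present
df = sum of presences = 0 + 1 + 1 + 0 + 0 + 0 + 1 + 1 = 4

4


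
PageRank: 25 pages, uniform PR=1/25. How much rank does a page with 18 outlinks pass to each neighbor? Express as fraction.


Initial PR = 1/25 = 1/25
Outlinks = 18
Contribution per link = PR / outlinks
= 1/25 / 18
= 1/450

1/450


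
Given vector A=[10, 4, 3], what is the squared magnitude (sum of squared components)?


|A|^2 = sum of squared components
A[0]^2 = 10^2 = 100
A[1]^2 = 4^2 = 16
A[2]^2 = 3^2 = 9
Sum = 100 + 16 + 9 = 125

125


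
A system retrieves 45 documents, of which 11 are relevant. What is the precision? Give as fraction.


Precision = relevant_retrieved / total_retrieved
= 11 / 45
= 11 / (11 + 34)
= 11/45

11/45


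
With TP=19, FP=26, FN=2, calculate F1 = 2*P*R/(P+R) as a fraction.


F1 = 2 * P * R / (P + R)
P = TP/(TP+FP) = 19/45 = 19/45
R = TP/(TP+FN) = 19/21 = 19/21
2 * P * R = 2 * 19/45 * 19/21 = 722/945
P + R = 19/45 + 19/21 = 418/315
F1 = 722/945 / 418/315 = 19/33

19/33


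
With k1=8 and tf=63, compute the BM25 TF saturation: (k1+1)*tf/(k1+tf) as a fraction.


BM25 TF component = (k1+1)*tf / (k1+tf)
k1 = 8, tf = 63
Numerator = (8+1)*63 = 567
Denominator = 8 + 63 = 71
= 567/71 = 567/71

567/71


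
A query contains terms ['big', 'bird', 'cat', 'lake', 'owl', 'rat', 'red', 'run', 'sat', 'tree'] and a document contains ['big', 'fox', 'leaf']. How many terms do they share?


Query terms: ['big', 'bird', 'cat', 'lake', 'owl', 'rat', 'red', 'run', 'sat', 'tree']
Document terms: ['big', 'fox', 'leaf']
Common terms: ['big']
Overlap count = 1

1


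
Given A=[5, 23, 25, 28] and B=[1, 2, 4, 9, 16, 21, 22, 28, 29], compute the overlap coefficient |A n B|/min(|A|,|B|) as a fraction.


A intersect B = [28]
|A intersect B| = 1
min(|A|, |B|) = min(4, 9) = 4
Overlap = 1 / 4 = 1/4

1/4


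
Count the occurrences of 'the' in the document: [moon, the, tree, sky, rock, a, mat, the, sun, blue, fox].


Document has 11 words
Scanning for 'the':
Found at positions: [1, 7]
Count = 2

2


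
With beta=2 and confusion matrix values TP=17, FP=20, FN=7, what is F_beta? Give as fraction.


P = TP/(TP+FP) = 17/37 = 17/37
R = TP/(TP+FN) = 17/24 = 17/24
beta^2 = 2^2 = 4
(1 + beta^2) = 5
Numerator = (1+beta^2)*P*R = 1445/888
Denominator = beta^2*P + R = 68/37 + 17/24 = 2261/888
F_beta = 85/133

85/133


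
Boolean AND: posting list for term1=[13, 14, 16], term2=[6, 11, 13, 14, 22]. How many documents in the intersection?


Boolean AND: find intersection of posting lists
term1 docs: [13, 14, 16]
term2 docs: [6, 11, 13, 14, 22]
Intersection: [13, 14]
|intersection| = 2

2


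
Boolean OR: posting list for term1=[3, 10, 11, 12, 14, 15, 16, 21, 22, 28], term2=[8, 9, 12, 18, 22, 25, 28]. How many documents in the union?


Boolean OR: find union of posting lists
term1 docs: [3, 10, 11, 12, 14, 15, 16, 21, 22, 28]
term2 docs: [8, 9, 12, 18, 22, 25, 28]
Union: [3, 8, 9, 10, 11, 12, 14, 15, 16, 18, 21, 22, 25, 28]
|union| = 14

14


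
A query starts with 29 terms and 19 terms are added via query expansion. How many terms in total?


Original terms: 29
Expansion terms: 19
Total = 29 + 19 = 48

48


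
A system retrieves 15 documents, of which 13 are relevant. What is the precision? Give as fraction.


Precision = relevant_retrieved / total_retrieved
= 13 / 15
= 13 / (13 + 2)
= 13/15

13/15


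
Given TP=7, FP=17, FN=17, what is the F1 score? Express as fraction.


F1 = 2 * P * R / (P + R)
P = TP/(TP+FP) = 7/24 = 7/24
R = TP/(TP+FN) = 7/24 = 7/24
2 * P * R = 2 * 7/24 * 7/24 = 49/288
P + R = 7/24 + 7/24 = 7/12
F1 = 49/288 / 7/12 = 7/24

7/24


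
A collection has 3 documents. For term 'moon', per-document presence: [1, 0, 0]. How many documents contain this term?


Checking each document for 'moon':
Doc 1: present
Doc 2: absent
Doc 3: absent
df = sum of presences = 1 + 0 + 0 = 1

1


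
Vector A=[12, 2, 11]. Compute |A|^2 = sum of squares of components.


|A|^2 = sum of squared components
A[0]^2 = 12^2 = 144
A[1]^2 = 2^2 = 4
A[2]^2 = 11^2 = 121
Sum = 144 + 4 + 121 = 269

269


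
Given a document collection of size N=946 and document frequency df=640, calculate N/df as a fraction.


IDF ratio = N / df
= 946 / 640
= 473/320

473/320


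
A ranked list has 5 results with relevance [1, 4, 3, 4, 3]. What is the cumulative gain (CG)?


Cumulative Gain = sum of relevance scores
Position 1: rel=1, running sum=1
Position 2: rel=4, running sum=5
Position 3: rel=3, running sum=8
Position 4: rel=4, running sum=12
Position 5: rel=3, running sum=15
CG = 15

15


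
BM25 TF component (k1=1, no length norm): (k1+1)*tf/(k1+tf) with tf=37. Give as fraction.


BM25 TF component = (k1+1)*tf / (k1+tf)
k1 = 1, tf = 37
Numerator = (1+1)*37 = 74
Denominator = 1 + 37 = 38
= 74/38 = 37/19

37/19


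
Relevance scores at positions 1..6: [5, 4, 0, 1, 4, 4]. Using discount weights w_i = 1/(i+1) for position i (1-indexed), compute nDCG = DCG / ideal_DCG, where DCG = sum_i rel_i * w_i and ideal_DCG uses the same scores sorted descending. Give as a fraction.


Position discount weights w_i = 1/(i+1) for i=1..6:
Weights = [1/2, 1/3, 1/4, 1/5, 1/6, 1/7]
Actual relevance: [5, 4, 0, 1, 4, 4]
DCG = 5/2 + 4/3 + 0/4 + 1/5 + 4/6 + 4/7 = 369/70
Ideal relevance (sorted desc): [5, 4, 4, 4, 1, 0]
Ideal DCG = 5/2 + 4/3 + 4/4 + 4/5 + 1/6 + 0/7 = 29/5
nDCG = DCG / ideal_DCG = 369/70 / 29/5 = 369/406

369/406


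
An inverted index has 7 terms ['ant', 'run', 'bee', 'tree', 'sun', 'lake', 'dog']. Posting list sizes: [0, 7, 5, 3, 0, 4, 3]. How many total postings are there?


Summing posting list sizes:
'ant': 0 postings
'run': 7 postings
'bee': 5 postings
'tree': 3 postings
'sun': 0 postings
'lake': 4 postings
'dog': 3 postings
Total = 0 + 7 + 5 + 3 + 0 + 4 + 3 = 22

22


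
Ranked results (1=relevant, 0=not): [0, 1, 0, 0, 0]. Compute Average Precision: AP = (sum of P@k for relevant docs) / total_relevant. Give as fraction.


Computing P@k for each relevant position:
Position 1: not relevant
Position 2: relevant, P@2 = 1/2 = 1/2
Position 3: not relevant
Position 4: not relevant
Position 5: not relevant
Sum of P@k = 1/2 = 1/2
AP = 1/2 / 1 = 1/2

1/2


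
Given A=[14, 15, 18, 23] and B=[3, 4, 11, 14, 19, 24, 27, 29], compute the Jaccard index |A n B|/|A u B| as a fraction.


A intersect B = [14]
|A intersect B| = 1
A union B = [3, 4, 11, 14, 15, 18, 19, 23, 24, 27, 29]
|A union B| = 11
Jaccard = 1/11 = 1/11

1/11


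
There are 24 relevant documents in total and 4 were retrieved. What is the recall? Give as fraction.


Recall = retrieved_relevant / total_relevant
= 4 / 24
= 4 / (4 + 20)
= 1/6

1/6


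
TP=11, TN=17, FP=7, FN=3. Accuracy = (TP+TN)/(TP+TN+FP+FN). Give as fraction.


Accuracy = (TP + TN) / (TP + TN + FP + FN)
TP + TN = 11 + 17 = 28
Total = 11 + 17 + 7 + 3 = 38
Accuracy = 28 / 38 = 14/19

14/19


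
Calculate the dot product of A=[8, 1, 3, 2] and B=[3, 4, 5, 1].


Dot product = sum of element-wise products
A[0]*B[0] = 8*3 = 24
A[1]*B[1] = 1*4 = 4
A[2]*B[2] = 3*5 = 15
A[3]*B[3] = 2*1 = 2
Sum = 24 + 4 + 15 + 2 = 45

45


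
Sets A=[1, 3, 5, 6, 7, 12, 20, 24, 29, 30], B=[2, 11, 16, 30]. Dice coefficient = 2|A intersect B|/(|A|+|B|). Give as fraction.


A intersect B = [30]
|A intersect B| = 1
|A| = 10, |B| = 4
Dice = 2*1 / (10+4)
= 2 / 14 = 1/7

1/7


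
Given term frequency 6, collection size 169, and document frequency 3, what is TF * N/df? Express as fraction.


TF * (N/df)
= 6 * (169/3)
= 6 * 169/3
= 338

338


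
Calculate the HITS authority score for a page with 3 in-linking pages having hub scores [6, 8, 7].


Authority = sum of hub scores of in-linkers
In-link 1: hub score = 6
In-link 2: hub score = 8
In-link 3: hub score = 7
Authority = 6 + 8 + 7 = 21

21


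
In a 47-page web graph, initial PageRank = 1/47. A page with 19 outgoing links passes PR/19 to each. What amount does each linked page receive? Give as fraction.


Initial PR = 1/47 = 1/47
Outlinks = 19
Contribution per link = PR / outlinks
= 1/47 / 19
= 1/893

1/893


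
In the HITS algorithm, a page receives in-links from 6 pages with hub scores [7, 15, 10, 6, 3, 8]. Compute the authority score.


Authority = sum of hub scores of in-linkers
In-link 1: hub score = 7
In-link 2: hub score = 15
In-link 3: hub score = 10
In-link 4: hub score = 6
In-link 5: hub score = 3
In-link 6: hub score = 8
Authority = 7 + 15 + 10 + 6 + 3 + 8 = 49

49


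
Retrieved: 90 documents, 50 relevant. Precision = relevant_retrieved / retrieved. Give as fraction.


Precision = relevant_retrieved / total_retrieved
= 50 / 90
= 50 / (50 + 40)
= 5/9

5/9


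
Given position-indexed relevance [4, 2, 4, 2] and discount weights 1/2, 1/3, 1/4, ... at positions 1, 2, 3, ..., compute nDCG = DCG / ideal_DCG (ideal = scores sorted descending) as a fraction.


Position discount weights w_i = 1/(i+1) for i=1..4:
Weights = [1/2, 1/3, 1/4, 1/5]
Actual relevance: [4, 2, 4, 2]
DCG = 4/2 + 2/3 + 4/4 + 2/5 = 61/15
Ideal relevance (sorted desc): [4, 4, 2, 2]
Ideal DCG = 4/2 + 4/3 + 2/4 + 2/5 = 127/30
nDCG = DCG / ideal_DCG = 61/15 / 127/30 = 122/127

122/127


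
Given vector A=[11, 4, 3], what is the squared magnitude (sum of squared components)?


|A|^2 = sum of squared components
A[0]^2 = 11^2 = 121
A[1]^2 = 4^2 = 16
A[2]^2 = 3^2 = 9
Sum = 121 + 16 + 9 = 146

146


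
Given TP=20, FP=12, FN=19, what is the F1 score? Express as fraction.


F1 = 2 * P * R / (P + R)
P = TP/(TP+FP) = 20/32 = 5/8
R = TP/(TP+FN) = 20/39 = 20/39
2 * P * R = 2 * 5/8 * 20/39 = 25/39
P + R = 5/8 + 20/39 = 355/312
F1 = 25/39 / 355/312 = 40/71

40/71


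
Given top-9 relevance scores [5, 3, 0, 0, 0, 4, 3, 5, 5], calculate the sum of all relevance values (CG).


Cumulative Gain = sum of relevance scores
Position 1: rel=5, running sum=5
Position 2: rel=3, running sum=8
Position 3: rel=0, running sum=8
Position 4: rel=0, running sum=8
Position 5: rel=0, running sum=8
Position 6: rel=4, running sum=12
Position 7: rel=3, running sum=15
Position 8: rel=5, running sum=20
Position 9: rel=5, running sum=25
CG = 25

25


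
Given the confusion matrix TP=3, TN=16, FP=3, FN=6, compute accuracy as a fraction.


Accuracy = (TP + TN) / (TP + TN + FP + FN)
TP + TN = 3 + 16 = 19
Total = 3 + 16 + 3 + 6 = 28
Accuracy = 19 / 28 = 19/28

19/28


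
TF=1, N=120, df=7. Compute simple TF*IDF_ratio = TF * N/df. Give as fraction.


TF * (N/df)
= 1 * (120/7)
= 1 * 120/7
= 120/7

120/7


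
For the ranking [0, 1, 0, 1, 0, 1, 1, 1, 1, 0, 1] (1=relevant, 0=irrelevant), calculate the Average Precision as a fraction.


Computing P@k for each relevant position:
Position 1: not relevant
Position 2: relevant, P@2 = 1/2 = 1/2
Position 3: not relevant
Position 4: relevant, P@4 = 2/4 = 1/2
Position 5: not relevant
Position 6: relevant, P@6 = 3/6 = 1/2
Position 7: relevant, P@7 = 4/7 = 4/7
Position 8: relevant, P@8 = 5/8 = 5/8
Position 9: relevant, P@9 = 6/9 = 2/3
Position 10: not relevant
Position 11: relevant, P@11 = 7/11 = 7/11
Sum of P@k = 1/2 + 1/2 + 1/2 + 4/7 + 5/8 + 2/3 + 7/11 = 7391/1848
AP = 7391/1848 / 7 = 7391/12936

7391/12936


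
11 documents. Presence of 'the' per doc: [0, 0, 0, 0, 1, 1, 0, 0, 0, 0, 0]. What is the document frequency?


Checking each document for 'the':
Doc 1: absent
Doc 2: absent
Doc 3: absent
Doc 4: absent
Doc 5: present
Doc 6: present
Doc 7: absent
Doc 8: absent
Doc 9: absent
Doc 10: absent
Doc 11: absent
df = sum of presences = 0 + 0 + 0 + 0 + 1 + 1 + 0 + 0 + 0 + 0 + 0 = 2

2


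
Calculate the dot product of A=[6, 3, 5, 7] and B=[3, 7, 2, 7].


Dot product = sum of element-wise products
A[0]*B[0] = 6*3 = 18
A[1]*B[1] = 3*7 = 21
A[2]*B[2] = 5*2 = 10
A[3]*B[3] = 7*7 = 49
Sum = 18 + 21 + 10 + 49 = 98

98


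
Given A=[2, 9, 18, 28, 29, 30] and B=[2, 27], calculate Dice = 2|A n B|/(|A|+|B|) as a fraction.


A intersect B = [2]
|A intersect B| = 1
|A| = 6, |B| = 2
Dice = 2*1 / (6+2)
= 2 / 8 = 1/4

1/4


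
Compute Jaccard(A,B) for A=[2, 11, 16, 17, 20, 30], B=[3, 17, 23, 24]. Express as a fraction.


A intersect B = [17]
|A intersect B| = 1
A union B = [2, 3, 11, 16, 17, 20, 23, 24, 30]
|A union B| = 9
Jaccard = 1/9 = 1/9

1/9


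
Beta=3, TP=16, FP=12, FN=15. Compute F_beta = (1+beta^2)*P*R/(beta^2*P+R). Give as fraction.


P = TP/(TP+FP) = 16/28 = 4/7
R = TP/(TP+FN) = 16/31 = 16/31
beta^2 = 3^2 = 9
(1 + beta^2) = 10
Numerator = (1+beta^2)*P*R = 640/217
Denominator = beta^2*P + R = 36/7 + 16/31 = 1228/217
F_beta = 160/307

160/307


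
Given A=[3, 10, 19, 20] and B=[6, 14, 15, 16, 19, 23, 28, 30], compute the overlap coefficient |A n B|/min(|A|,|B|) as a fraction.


A intersect B = [19]
|A intersect B| = 1
min(|A|, |B|) = min(4, 8) = 4
Overlap = 1 / 4 = 1/4

1/4


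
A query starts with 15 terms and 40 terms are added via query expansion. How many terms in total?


Original terms: 15
Expansion terms: 40
Total = 15 + 40 = 55

55


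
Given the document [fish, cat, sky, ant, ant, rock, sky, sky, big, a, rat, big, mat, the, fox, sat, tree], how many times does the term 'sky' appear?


Document has 17 words
Scanning for 'sky':
Found at positions: [2, 6, 7]
Count = 3

3


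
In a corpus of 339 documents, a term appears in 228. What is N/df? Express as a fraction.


IDF ratio = N / df
= 339 / 228
= 113/76

113/76


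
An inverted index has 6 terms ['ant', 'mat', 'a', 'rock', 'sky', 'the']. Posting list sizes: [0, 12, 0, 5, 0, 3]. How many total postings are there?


Summing posting list sizes:
'ant': 0 postings
'mat': 12 postings
'a': 0 postings
'rock': 5 postings
'sky': 0 postings
'the': 3 postings
Total = 0 + 12 + 0 + 5 + 0 + 3 = 20

20


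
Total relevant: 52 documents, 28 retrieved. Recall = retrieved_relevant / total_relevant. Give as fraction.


Recall = retrieved_relevant / total_relevant
= 28 / 52
= 28 / (28 + 24)
= 7/13

7/13


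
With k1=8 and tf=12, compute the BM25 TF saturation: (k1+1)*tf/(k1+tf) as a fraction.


BM25 TF component = (k1+1)*tf / (k1+tf)
k1 = 8, tf = 12
Numerator = (8+1)*12 = 108
Denominator = 8 + 12 = 20
= 108/20 = 27/5

27/5


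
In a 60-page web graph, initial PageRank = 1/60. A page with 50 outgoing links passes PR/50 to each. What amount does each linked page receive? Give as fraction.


Initial PR = 1/60 = 1/60
Outlinks = 50
Contribution per link = PR / outlinks
= 1/60 / 50
= 1/3000

1/3000


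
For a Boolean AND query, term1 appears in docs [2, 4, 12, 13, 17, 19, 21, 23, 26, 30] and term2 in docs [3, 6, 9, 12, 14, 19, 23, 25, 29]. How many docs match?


Boolean AND: find intersection of posting lists
term1 docs: [2, 4, 12, 13, 17, 19, 21, 23, 26, 30]
term2 docs: [3, 6, 9, 12, 14, 19, 23, 25, 29]
Intersection: [12, 19, 23]
|intersection| = 3

3


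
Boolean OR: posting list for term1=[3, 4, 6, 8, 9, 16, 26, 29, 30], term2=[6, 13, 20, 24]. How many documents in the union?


Boolean OR: find union of posting lists
term1 docs: [3, 4, 6, 8, 9, 16, 26, 29, 30]
term2 docs: [6, 13, 20, 24]
Union: [3, 4, 6, 8, 9, 13, 16, 20, 24, 26, 29, 30]
|union| = 12

12


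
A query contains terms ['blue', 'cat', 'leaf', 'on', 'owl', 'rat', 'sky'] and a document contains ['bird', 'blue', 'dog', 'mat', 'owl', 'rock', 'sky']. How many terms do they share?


Query terms: ['blue', 'cat', 'leaf', 'on', 'owl', 'rat', 'sky']
Document terms: ['bird', 'blue', 'dog', 'mat', 'owl', 'rock', 'sky']
Common terms: ['blue', 'owl', 'sky']
Overlap count = 3

3


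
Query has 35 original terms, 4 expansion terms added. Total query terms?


Original terms: 35
Expansion terms: 4
Total = 35 + 4 = 39

39


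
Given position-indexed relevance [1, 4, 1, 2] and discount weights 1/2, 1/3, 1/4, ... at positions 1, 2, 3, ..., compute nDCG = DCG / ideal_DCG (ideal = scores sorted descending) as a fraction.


Position discount weights w_i = 1/(i+1) for i=1..4:
Weights = [1/2, 1/3, 1/4, 1/5]
Actual relevance: [1, 4, 1, 2]
DCG = 1/2 + 4/3 + 1/4 + 2/5 = 149/60
Ideal relevance (sorted desc): [4, 2, 1, 1]
Ideal DCG = 4/2 + 2/3 + 1/4 + 1/5 = 187/60
nDCG = DCG / ideal_DCG = 149/60 / 187/60 = 149/187

149/187
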